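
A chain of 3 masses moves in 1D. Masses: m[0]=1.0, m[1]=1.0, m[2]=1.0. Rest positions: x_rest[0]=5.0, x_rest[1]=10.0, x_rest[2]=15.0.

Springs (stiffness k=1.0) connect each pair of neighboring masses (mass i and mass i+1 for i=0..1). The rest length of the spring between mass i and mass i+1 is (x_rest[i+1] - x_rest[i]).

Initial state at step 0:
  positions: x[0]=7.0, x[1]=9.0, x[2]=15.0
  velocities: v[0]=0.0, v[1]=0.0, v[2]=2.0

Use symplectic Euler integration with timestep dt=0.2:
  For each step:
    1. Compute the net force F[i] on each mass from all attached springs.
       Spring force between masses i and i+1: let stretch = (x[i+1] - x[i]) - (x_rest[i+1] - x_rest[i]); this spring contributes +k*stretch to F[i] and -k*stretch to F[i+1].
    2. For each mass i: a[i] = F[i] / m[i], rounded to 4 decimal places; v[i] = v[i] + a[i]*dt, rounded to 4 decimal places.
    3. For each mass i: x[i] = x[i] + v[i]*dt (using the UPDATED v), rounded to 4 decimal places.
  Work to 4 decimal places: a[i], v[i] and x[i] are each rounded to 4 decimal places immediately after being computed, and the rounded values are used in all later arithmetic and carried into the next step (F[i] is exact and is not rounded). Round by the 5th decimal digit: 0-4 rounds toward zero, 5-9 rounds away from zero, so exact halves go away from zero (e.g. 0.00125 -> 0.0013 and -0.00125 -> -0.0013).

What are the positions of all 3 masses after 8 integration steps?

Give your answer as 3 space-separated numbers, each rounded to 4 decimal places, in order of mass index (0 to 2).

Answer: 4.6657 12.5951 16.9393

Derivation:
Step 0: x=[7.0000 9.0000 15.0000] v=[0.0000 0.0000 2.0000]
Step 1: x=[6.8800 9.1600 15.3600] v=[-0.6000 0.8000 1.8000]
Step 2: x=[6.6512 9.4768 15.6720] v=[-1.1440 1.5840 1.5600]
Step 3: x=[6.3354 9.9284 15.9362] v=[-1.5789 2.2579 1.3210]
Step 4: x=[5.9633 10.4766 16.1601] v=[-1.8603 2.7409 1.1194]
Step 5: x=[5.5718 11.0716 16.3566] v=[-1.9576 2.9749 0.9827]
Step 6: x=[5.2003 11.6580 16.5417] v=[-1.8576 2.9319 0.9257]
Step 7: x=[4.8871 12.1814 16.7315] v=[-1.5661 2.6171 0.9490]
Step 8: x=[4.6657 12.5951 16.9393] v=[-1.1072 2.0683 1.0390]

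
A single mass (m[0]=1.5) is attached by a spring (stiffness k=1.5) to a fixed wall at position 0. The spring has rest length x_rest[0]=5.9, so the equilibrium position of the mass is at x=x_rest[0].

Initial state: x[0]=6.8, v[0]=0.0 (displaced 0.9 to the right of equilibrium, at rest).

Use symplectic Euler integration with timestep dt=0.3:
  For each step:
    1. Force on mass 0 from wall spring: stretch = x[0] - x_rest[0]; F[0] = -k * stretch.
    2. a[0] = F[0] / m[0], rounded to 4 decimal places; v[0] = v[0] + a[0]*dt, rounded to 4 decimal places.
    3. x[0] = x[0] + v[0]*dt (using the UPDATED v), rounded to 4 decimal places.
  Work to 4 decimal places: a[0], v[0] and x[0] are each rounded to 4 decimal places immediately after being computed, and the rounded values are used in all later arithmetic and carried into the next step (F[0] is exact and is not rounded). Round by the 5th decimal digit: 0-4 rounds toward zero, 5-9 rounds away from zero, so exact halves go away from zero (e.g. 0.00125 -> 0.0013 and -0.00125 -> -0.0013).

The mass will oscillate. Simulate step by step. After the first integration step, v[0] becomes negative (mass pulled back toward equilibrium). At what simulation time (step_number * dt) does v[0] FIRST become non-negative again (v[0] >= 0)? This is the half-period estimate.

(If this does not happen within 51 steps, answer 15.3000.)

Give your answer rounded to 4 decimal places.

Answer: 3.3000

Derivation:
Step 0: x=[6.8000] v=[0.0000]
Step 1: x=[6.7190] v=[-0.2700]
Step 2: x=[6.5643] v=[-0.5157]
Step 3: x=[6.3498] v=[-0.7150]
Step 4: x=[6.0948] v=[-0.8499]
Step 5: x=[5.8223] v=[-0.9083]
Step 6: x=[5.5568] v=[-0.8850]
Step 7: x=[5.3222] v=[-0.7820]
Step 8: x=[5.1396] v=[-0.6087]
Step 9: x=[5.0254] v=[-0.3806]
Step 10: x=[4.9899] v=[-0.1182]
Step 11: x=[5.0363] v=[0.1548]
First v>=0 after going negative at step 11, time=3.3000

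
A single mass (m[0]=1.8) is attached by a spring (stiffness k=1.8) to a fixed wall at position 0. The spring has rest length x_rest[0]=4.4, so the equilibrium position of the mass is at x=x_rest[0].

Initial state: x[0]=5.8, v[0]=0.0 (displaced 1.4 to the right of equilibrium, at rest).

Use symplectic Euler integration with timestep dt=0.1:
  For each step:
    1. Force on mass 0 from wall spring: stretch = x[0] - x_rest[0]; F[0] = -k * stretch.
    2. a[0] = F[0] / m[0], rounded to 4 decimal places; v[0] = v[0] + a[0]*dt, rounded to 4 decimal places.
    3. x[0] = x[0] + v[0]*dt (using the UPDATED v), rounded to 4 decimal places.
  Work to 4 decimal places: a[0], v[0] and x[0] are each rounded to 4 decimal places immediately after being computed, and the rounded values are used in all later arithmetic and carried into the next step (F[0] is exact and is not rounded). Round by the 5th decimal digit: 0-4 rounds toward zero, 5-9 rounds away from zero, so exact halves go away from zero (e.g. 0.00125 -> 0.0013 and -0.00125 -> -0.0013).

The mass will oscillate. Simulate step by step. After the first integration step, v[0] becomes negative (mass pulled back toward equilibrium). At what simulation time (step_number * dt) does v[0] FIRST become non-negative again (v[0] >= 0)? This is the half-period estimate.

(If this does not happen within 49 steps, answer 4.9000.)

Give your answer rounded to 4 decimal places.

Answer: 3.2000

Derivation:
Step 0: x=[5.8000] v=[0.0000]
Step 1: x=[5.7860] v=[-0.1400]
Step 2: x=[5.7581] v=[-0.2786]
Step 3: x=[5.7167] v=[-0.4144]
Step 4: x=[5.6621] v=[-0.5461]
Step 5: x=[5.5949] v=[-0.6723]
Step 6: x=[5.5157] v=[-0.7918]
Step 7: x=[5.4254] v=[-0.9034]
Step 8: x=[5.3248] v=[-1.0059]
Step 9: x=[5.2150] v=[-1.0984]
Step 10: x=[5.0970] v=[-1.1799]
Step 11: x=[4.9720] v=[-1.2496]
Step 12: x=[4.8413] v=[-1.3068]
Step 13: x=[4.7062] v=[-1.3509]
Step 14: x=[4.5681] v=[-1.3815]
Step 15: x=[4.4283] v=[-1.3983]
Step 16: x=[4.2882] v=[-1.4011]
Step 17: x=[4.1492] v=[-1.3899]
Step 18: x=[4.0127] v=[-1.3648]
Step 19: x=[3.8801] v=[-1.3261]
Step 20: x=[3.7527] v=[-1.2741]
Step 21: x=[3.6318] v=[-1.2094]
Step 22: x=[3.5185] v=[-1.1326]
Step 23: x=[3.4141] v=[-1.0445]
Step 24: x=[3.3195] v=[-0.9459]
Step 25: x=[3.2357] v=[-0.8379]
Step 26: x=[3.1636] v=[-0.7215]
Step 27: x=[3.1038] v=[-0.5979]
Step 28: x=[3.0570] v=[-0.4683]
Step 29: x=[3.0236] v=[-0.3340]
Step 30: x=[3.0040] v=[-0.1964]
Step 31: x=[2.9983] v=[-0.0568]
Step 32: x=[3.0066] v=[0.0834]
First v>=0 after going negative at step 32, time=3.2000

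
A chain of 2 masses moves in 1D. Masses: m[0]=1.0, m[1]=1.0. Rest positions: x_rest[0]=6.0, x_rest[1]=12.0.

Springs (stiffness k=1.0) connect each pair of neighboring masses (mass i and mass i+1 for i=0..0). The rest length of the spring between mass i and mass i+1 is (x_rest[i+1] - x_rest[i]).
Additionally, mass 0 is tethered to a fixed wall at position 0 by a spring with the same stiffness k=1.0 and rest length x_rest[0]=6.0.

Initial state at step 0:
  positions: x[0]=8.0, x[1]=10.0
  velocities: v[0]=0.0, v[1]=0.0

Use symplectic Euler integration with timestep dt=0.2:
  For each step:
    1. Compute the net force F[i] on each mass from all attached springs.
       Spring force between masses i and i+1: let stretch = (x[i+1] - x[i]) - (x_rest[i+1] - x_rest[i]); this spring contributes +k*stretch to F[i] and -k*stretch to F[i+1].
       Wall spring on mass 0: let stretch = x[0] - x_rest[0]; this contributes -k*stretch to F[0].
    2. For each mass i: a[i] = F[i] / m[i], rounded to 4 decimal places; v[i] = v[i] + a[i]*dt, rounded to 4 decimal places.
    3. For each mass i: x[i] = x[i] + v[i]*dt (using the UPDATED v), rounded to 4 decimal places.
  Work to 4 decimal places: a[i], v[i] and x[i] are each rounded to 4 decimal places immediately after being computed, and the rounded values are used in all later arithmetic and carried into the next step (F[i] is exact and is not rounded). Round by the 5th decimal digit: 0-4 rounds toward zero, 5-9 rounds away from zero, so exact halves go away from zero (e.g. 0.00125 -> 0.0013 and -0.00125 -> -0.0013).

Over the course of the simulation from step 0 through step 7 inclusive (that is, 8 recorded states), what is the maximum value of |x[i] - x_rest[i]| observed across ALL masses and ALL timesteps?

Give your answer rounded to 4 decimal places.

Answer: 2.0143

Derivation:
Step 0: x=[8.0000 10.0000] v=[0.0000 0.0000]
Step 1: x=[7.7600 10.1600] v=[-1.2000 0.8000]
Step 2: x=[7.3056 10.4640] v=[-2.2720 1.5200]
Step 3: x=[6.6853 10.8817] v=[-3.1014 2.0883]
Step 4: x=[5.9655 11.3715] v=[-3.5992 2.4490]
Step 5: x=[5.2233 11.8851] v=[-3.7111 2.5678]
Step 6: x=[4.5386 12.3722] v=[-3.4234 2.4354]
Step 7: x=[3.9857 12.7859] v=[-2.7644 2.0687]
Max displacement = 2.0143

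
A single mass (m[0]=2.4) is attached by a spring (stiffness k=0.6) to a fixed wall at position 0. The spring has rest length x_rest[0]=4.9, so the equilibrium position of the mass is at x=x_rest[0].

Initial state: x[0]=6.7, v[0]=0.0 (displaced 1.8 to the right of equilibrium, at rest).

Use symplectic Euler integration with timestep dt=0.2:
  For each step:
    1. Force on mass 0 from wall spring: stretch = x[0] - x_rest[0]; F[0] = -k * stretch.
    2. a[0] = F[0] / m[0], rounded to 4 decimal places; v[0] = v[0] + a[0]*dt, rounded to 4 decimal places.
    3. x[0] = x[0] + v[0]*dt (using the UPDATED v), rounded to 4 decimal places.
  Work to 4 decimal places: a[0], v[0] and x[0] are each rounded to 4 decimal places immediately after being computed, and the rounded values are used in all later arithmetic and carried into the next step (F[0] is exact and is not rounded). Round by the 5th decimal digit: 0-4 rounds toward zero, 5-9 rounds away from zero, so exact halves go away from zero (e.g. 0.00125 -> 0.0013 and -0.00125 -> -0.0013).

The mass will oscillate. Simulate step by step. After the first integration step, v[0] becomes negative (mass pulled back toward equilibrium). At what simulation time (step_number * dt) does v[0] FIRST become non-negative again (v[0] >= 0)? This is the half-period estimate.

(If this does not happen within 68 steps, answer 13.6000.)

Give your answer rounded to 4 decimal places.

Answer: 6.4000

Derivation:
Step 0: x=[6.7000] v=[0.0000]
Step 1: x=[6.6820] v=[-0.0900]
Step 2: x=[6.6462] v=[-0.1791]
Step 3: x=[6.5929] v=[-0.2664]
Step 4: x=[6.5227] v=[-0.3510]
Step 5: x=[6.4363] v=[-0.4321]
Step 6: x=[6.3345] v=[-0.5089]
Step 7: x=[6.2184] v=[-0.5806]
Step 8: x=[6.0891] v=[-0.6465]
Step 9: x=[5.9479] v=[-0.7060]
Step 10: x=[5.7962] v=[-0.7584]
Step 11: x=[5.6356] v=[-0.8032]
Step 12: x=[5.4676] v=[-0.8400]
Step 13: x=[5.2939] v=[-0.8684]
Step 14: x=[5.1163] v=[-0.8881]
Step 15: x=[4.9365] v=[-0.8989]
Step 16: x=[4.7564] v=[-0.9007]
Step 17: x=[4.5777] v=[-0.8935]
Step 18: x=[4.4022] v=[-0.8774]
Step 19: x=[4.2317] v=[-0.8525]
Step 20: x=[4.0679] v=[-0.8191]
Step 21: x=[3.9124] v=[-0.7775]
Step 22: x=[3.7668] v=[-0.7281]
Step 23: x=[3.6325] v=[-0.6714]
Step 24: x=[3.5109] v=[-0.6080]
Step 25: x=[3.4032] v=[-0.5385]
Step 26: x=[3.3105] v=[-0.4637]
Step 27: x=[3.2337] v=[-0.3842]
Step 28: x=[3.1735] v=[-0.3009]
Step 29: x=[3.1306] v=[-0.2146]
Step 30: x=[3.1054] v=[-0.1261]
Step 31: x=[3.0981] v=[-0.0364]
Step 32: x=[3.1088] v=[0.0537]
First v>=0 after going negative at step 32, time=6.4000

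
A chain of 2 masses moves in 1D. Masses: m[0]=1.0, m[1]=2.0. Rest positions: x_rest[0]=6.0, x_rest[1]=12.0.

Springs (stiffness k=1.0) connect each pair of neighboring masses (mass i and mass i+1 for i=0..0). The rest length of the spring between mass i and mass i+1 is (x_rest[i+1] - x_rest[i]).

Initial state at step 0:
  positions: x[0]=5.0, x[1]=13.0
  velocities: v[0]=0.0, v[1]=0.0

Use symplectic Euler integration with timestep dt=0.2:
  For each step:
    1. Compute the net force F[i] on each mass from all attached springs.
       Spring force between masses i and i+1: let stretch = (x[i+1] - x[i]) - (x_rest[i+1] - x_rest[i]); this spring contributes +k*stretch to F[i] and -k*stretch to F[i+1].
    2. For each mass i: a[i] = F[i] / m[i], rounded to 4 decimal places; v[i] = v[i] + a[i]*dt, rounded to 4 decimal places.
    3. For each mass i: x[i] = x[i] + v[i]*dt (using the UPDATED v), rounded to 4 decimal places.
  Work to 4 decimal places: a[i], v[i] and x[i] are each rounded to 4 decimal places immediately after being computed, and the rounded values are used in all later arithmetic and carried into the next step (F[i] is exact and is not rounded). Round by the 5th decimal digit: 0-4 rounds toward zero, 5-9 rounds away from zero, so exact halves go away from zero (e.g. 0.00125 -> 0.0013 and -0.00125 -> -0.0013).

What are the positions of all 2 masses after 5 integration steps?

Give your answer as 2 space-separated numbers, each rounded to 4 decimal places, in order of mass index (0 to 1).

Step 0: x=[5.0000 13.0000] v=[0.0000 0.0000]
Step 1: x=[5.0800 12.9600] v=[0.4000 -0.2000]
Step 2: x=[5.2352 12.8824] v=[0.7760 -0.3880]
Step 3: x=[5.4563 12.7719] v=[1.1054 -0.5527]
Step 4: x=[5.7300 12.6350] v=[1.3685 -0.6843]
Step 5: x=[6.0399 12.4800] v=[1.5495 -0.7748]

Answer: 6.0399 12.4800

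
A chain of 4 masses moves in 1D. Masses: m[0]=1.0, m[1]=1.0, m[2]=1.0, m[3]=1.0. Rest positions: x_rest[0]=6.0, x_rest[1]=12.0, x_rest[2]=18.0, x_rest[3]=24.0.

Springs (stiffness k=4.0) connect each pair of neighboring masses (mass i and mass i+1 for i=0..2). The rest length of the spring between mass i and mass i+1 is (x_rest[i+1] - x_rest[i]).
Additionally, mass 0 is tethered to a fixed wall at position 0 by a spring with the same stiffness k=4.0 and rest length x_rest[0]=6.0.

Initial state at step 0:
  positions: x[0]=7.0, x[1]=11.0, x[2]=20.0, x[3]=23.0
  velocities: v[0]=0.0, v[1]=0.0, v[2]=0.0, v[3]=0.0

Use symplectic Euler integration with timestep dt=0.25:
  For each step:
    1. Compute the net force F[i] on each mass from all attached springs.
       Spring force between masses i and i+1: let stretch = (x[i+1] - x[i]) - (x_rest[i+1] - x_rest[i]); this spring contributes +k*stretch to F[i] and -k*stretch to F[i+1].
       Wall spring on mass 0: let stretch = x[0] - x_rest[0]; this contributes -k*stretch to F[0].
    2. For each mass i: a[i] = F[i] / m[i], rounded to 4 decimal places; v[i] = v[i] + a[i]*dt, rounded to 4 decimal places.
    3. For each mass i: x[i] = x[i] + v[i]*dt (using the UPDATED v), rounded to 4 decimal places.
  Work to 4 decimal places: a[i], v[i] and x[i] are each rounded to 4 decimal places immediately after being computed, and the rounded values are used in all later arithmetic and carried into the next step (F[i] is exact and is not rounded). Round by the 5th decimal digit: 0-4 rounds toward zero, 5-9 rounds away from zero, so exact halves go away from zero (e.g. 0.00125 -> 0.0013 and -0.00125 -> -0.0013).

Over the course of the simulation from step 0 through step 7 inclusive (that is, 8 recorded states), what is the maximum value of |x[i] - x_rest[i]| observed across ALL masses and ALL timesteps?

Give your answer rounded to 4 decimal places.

Answer: 2.0495

Derivation:
Step 0: x=[7.0000 11.0000 20.0000 23.0000] v=[0.0000 0.0000 0.0000 0.0000]
Step 1: x=[6.2500 12.2500 18.5000 23.7500] v=[-3.0000 5.0000 -6.0000 3.0000]
Step 2: x=[5.4375 13.5625 16.7500 24.6875] v=[-3.2500 5.2500 -7.0000 3.7500]
Step 3: x=[5.2969 13.6406 16.1875 25.1406] v=[-0.5625 0.3125 -2.2500 1.8125]
Step 4: x=[5.9180 12.2695 17.2266 24.8555] v=[2.4843 -5.4843 4.1562 -1.1406]
Step 5: x=[6.6475 10.5498 18.9336 24.1631] v=[2.9178 -6.8787 6.8280 -2.7695]
Step 6: x=[6.6907 9.9505 19.8520 23.6634] v=[0.1726 -2.3972 3.6737 -1.9990]
Step 7: x=[5.8761 11.0116 19.2479 23.7108] v=[-3.2583 4.2445 -2.4164 0.1896]
Max displacement = 2.0495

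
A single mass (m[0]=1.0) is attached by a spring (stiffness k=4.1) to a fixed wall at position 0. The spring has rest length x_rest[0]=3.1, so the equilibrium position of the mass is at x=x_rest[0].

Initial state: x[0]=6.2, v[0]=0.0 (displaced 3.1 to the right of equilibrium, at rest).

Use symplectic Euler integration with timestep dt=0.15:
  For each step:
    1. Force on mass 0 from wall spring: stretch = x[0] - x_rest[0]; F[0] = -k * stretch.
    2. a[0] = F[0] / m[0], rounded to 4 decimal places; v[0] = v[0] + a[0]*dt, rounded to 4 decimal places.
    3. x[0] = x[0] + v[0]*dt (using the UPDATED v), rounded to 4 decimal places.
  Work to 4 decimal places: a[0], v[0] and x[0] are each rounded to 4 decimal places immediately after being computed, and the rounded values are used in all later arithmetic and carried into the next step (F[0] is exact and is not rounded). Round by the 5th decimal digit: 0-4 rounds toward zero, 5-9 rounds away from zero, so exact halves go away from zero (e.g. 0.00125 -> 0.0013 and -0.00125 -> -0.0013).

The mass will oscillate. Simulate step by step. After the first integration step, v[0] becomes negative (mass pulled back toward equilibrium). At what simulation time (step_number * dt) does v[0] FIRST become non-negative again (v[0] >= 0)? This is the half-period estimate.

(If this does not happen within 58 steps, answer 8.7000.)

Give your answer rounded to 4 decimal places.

Step 0: x=[6.2000] v=[0.0000]
Step 1: x=[5.9140] v=[-1.9065]
Step 2: x=[5.3684] v=[-3.6371]
Step 3: x=[4.6136] v=[-5.0322]
Step 4: x=[3.7191] v=[-5.9631]
Step 5: x=[2.7675] v=[-6.3438]
Step 6: x=[1.8466] v=[-6.1393]
Step 7: x=[1.0413] v=[-5.3685]
Step 8: x=[0.4259] v=[-4.1024]
Step 9: x=[0.0572] v=[-2.4578]
Step 10: x=[-0.0308] v=[-0.5865]
Step 11: x=[0.1700] v=[1.3389]
First v>=0 after going negative at step 11, time=1.6500

Answer: 1.6500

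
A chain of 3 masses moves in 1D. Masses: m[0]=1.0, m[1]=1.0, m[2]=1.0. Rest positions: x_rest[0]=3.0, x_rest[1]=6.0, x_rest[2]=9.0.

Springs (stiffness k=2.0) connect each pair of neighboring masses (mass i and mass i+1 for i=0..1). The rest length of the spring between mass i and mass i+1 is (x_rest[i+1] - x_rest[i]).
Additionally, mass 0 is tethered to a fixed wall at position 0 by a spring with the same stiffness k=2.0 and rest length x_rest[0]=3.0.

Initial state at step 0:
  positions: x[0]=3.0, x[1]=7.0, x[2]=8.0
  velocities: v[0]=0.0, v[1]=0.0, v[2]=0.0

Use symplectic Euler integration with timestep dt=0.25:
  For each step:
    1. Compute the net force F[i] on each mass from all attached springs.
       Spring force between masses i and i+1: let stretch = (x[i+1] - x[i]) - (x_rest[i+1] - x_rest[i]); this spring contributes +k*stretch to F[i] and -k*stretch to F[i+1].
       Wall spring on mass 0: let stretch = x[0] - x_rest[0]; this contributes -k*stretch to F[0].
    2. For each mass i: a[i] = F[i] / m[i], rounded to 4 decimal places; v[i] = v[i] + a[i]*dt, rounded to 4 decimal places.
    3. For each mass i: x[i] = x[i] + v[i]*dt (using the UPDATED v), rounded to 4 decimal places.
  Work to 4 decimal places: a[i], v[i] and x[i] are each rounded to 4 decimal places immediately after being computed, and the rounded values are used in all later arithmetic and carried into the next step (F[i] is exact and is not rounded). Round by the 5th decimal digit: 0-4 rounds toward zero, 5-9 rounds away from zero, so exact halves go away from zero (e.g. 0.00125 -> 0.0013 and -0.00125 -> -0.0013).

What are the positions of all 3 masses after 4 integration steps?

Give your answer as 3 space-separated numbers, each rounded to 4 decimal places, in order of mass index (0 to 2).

Step 0: x=[3.0000 7.0000 8.0000] v=[0.0000 0.0000 0.0000]
Step 1: x=[3.1250 6.6250 8.2500] v=[0.5000 -1.5000 1.0000]
Step 2: x=[3.2969 6.0156 8.6719] v=[0.6875 -2.4375 1.6875]
Step 3: x=[3.3965 5.3984 9.1368] v=[0.3984 -2.4687 1.8594]
Step 4: x=[3.3218 4.9983 9.5094] v=[-0.2989 -1.6005 1.4902]

Answer: 3.3218 4.9983 9.5094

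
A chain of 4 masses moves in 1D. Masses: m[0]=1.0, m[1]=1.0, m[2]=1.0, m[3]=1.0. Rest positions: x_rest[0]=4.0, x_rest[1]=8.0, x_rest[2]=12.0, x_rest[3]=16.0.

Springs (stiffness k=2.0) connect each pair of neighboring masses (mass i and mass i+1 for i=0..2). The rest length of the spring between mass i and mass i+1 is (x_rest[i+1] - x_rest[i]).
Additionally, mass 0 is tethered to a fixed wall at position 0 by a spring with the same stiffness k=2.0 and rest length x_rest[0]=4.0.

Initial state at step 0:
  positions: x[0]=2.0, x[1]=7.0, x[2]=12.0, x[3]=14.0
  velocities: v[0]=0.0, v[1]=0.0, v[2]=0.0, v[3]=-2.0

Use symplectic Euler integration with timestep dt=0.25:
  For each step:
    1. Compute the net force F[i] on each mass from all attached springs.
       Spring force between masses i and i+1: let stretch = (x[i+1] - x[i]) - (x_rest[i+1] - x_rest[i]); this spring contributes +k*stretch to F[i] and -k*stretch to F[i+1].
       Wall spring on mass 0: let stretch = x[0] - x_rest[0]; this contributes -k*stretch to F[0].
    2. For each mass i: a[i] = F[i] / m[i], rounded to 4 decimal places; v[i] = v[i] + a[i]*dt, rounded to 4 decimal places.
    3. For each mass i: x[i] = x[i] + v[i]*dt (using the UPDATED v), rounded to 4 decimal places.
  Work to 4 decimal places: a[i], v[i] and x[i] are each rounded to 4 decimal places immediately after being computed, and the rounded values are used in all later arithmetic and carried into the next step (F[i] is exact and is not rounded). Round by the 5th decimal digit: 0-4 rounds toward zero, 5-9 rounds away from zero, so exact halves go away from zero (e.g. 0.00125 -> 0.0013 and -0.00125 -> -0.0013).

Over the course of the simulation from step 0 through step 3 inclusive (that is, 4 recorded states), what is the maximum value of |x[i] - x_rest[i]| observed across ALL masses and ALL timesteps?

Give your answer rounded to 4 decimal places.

Step 0: x=[2.0000 7.0000 12.0000 14.0000] v=[0.0000 0.0000 0.0000 -2.0000]
Step 1: x=[2.3750 7.0000 11.6250 13.7500] v=[1.5000 0.0000 -1.5000 -1.0000]
Step 2: x=[3.0313 7.0000 10.9375 13.7344] v=[2.6250 0.0000 -2.7500 -0.0625]
Step 3: x=[3.8047 6.9961 10.1074 13.8692] v=[3.0937 -0.0156 -3.3203 0.5391]
Max displacement = 2.2656

Answer: 2.2656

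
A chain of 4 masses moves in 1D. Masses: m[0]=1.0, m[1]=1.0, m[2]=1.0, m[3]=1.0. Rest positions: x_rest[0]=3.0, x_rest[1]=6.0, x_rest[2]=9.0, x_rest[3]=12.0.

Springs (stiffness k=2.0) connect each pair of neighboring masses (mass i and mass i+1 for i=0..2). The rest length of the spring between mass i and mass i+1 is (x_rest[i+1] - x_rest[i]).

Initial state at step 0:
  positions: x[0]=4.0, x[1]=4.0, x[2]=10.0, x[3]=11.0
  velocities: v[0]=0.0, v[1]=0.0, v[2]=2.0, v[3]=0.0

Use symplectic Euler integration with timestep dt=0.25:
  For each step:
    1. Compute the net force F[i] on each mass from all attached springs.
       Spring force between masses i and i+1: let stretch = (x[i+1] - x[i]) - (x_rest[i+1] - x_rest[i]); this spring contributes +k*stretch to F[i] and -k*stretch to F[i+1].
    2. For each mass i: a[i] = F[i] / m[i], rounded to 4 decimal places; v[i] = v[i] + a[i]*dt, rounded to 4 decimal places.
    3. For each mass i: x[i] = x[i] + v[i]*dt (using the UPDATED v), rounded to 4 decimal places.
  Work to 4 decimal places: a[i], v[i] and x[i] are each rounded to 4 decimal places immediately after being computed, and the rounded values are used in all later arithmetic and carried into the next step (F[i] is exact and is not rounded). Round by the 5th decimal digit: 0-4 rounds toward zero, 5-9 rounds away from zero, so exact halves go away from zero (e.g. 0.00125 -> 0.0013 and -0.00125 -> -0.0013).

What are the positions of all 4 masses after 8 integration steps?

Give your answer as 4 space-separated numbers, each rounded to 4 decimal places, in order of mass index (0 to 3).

Step 0: x=[4.0000 4.0000 10.0000 11.0000] v=[0.0000 0.0000 2.0000 0.0000]
Step 1: x=[3.6250 4.7500 9.8750 11.2500] v=[-1.5000 3.0000 -0.5000 1.0000]
Step 2: x=[3.0156 6.0000 9.2813 11.7031] v=[-2.4375 5.0000 -2.3750 1.8125]
Step 3: x=[2.4043 7.2871 8.5801 12.2285] v=[-2.4453 5.1485 -2.8048 2.1016]
Step 4: x=[2.0283 8.1255 8.1733 12.6729] v=[-1.5039 3.3536 -1.6271 1.7774]
Step 5: x=[2.0395 8.2077 8.3230 12.9298] v=[0.0447 0.3289 0.5988 1.0276]
Step 6: x=[2.4467 7.5333 9.0342 12.9859] v=[1.6288 -2.6976 2.8446 0.2242]
Step 7: x=[3.1147 6.4107 10.0517 12.9230] v=[2.6721 -4.4905 4.0700 -0.2517]
Step 8: x=[3.8197 5.3312 10.9730 12.8762] v=[2.8201 -4.3180 3.6852 -0.1874]

Answer: 3.8197 5.3312 10.9730 12.8762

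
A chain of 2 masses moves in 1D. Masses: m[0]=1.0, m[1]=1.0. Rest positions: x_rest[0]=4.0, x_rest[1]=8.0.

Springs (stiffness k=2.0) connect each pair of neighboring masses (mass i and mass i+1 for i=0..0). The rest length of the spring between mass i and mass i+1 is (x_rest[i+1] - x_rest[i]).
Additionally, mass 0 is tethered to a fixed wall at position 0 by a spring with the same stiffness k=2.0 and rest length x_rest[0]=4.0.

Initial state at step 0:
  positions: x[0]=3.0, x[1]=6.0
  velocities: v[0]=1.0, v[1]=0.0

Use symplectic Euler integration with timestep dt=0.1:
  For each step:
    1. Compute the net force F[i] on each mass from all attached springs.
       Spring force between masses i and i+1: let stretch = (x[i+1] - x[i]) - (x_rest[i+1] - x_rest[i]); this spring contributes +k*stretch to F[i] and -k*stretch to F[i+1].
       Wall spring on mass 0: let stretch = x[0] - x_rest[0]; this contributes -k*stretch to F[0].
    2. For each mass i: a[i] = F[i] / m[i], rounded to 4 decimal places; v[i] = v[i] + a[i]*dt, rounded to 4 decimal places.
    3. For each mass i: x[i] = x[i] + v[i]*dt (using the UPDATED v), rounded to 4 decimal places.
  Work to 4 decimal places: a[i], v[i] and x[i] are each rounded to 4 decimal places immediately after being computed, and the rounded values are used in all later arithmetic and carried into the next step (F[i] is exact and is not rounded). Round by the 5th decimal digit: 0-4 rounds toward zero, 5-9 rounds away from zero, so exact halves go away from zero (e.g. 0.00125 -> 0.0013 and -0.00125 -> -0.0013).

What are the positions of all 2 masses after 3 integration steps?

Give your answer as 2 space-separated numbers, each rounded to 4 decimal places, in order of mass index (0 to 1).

Answer: 3.2862 6.1259

Derivation:
Step 0: x=[3.0000 6.0000] v=[1.0000 0.0000]
Step 1: x=[3.1000 6.0200] v=[1.0000 0.2000]
Step 2: x=[3.1964 6.0616] v=[0.9640 0.4160]
Step 3: x=[3.2862 6.1259] v=[0.8978 0.6430]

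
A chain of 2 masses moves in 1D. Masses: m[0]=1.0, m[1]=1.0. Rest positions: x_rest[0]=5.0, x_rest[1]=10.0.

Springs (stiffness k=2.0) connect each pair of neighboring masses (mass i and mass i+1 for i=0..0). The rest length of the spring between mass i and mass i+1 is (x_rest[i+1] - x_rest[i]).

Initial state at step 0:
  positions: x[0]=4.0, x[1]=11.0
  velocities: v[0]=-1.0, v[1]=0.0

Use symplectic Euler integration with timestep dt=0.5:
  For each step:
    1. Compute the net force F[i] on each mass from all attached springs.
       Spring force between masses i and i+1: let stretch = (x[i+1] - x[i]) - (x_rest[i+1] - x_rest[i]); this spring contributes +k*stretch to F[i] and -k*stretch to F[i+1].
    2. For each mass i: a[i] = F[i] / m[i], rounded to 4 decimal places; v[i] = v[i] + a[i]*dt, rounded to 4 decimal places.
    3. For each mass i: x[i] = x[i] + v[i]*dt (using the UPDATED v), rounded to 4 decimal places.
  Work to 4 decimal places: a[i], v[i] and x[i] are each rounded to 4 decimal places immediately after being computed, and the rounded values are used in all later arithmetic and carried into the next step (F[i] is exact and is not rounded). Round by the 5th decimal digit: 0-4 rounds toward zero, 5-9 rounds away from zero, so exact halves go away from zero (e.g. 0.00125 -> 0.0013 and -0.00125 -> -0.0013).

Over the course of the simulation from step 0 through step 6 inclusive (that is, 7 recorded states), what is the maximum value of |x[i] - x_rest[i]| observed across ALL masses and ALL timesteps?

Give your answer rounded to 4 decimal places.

Answer: 2.5000

Derivation:
Step 0: x=[4.0000 11.0000] v=[-1.0000 0.0000]
Step 1: x=[4.5000 10.0000] v=[1.0000 -2.0000]
Step 2: x=[5.2500 8.7500] v=[1.5000 -2.5000]
Step 3: x=[5.2500 8.2500] v=[0.0000 -1.0000]
Step 4: x=[4.2500 8.7500] v=[-2.0000 1.0000]
Step 5: x=[3.0000 9.5000] v=[-2.5000 1.5000]
Step 6: x=[2.5000 9.5000] v=[-1.0000 0.0000]
Max displacement = 2.5000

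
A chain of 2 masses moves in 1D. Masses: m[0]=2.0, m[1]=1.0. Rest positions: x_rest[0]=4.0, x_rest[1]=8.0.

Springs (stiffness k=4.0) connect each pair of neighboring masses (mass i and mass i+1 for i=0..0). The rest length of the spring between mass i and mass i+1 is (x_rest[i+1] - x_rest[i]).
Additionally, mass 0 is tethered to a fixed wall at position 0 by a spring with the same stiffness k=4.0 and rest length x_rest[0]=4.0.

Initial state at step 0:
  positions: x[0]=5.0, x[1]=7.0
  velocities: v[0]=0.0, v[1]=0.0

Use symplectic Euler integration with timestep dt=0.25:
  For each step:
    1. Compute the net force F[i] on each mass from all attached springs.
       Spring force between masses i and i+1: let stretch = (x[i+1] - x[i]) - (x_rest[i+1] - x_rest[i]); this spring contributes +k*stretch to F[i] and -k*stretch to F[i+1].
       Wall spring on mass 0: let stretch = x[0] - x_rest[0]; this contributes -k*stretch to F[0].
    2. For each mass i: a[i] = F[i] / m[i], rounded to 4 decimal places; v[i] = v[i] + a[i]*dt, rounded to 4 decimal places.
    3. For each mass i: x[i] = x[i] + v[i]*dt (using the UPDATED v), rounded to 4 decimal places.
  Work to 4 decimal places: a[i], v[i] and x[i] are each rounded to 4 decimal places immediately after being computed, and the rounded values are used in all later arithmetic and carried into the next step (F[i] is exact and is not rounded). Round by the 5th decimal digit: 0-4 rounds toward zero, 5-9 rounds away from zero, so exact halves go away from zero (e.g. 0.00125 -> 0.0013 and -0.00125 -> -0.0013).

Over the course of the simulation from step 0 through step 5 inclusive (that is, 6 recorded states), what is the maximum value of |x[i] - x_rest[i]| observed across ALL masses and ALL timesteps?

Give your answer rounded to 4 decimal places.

Answer: 1.3351

Derivation:
Step 0: x=[5.0000 7.0000] v=[0.0000 0.0000]
Step 1: x=[4.6250 7.5000] v=[-1.5000 2.0000]
Step 2: x=[4.0313 8.2813] v=[-2.3750 3.1250]
Step 3: x=[3.4649 9.0001] v=[-2.2657 2.8750]
Step 4: x=[3.1573 9.3351] v=[-1.2306 1.3398]
Step 5: x=[3.2272 9.1256] v=[0.2797 -0.8380]
Max displacement = 1.3351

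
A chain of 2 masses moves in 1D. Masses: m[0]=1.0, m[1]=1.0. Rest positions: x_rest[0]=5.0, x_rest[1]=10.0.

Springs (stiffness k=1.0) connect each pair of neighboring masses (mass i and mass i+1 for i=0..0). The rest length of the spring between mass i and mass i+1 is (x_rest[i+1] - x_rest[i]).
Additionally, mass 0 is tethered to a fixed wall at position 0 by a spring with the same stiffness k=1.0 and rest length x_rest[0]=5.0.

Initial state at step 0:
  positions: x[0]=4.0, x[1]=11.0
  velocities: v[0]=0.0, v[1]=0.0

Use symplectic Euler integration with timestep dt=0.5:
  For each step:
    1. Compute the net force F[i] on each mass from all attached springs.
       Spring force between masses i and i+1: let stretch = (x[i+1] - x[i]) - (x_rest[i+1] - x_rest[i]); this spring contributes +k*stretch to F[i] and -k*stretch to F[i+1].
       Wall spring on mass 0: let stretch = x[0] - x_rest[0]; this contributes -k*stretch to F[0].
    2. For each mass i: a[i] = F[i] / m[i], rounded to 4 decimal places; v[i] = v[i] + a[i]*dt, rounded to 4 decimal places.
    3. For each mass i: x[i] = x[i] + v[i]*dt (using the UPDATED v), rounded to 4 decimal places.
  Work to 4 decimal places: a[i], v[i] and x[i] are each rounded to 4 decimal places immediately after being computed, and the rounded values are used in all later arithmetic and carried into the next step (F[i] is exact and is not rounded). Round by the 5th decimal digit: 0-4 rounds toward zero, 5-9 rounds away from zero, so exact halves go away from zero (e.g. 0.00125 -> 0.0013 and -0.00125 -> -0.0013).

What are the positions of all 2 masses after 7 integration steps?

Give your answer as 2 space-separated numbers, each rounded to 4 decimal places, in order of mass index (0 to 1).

Step 0: x=[4.0000 11.0000] v=[0.0000 0.0000]
Step 1: x=[4.7500 10.5000] v=[1.5000 -1.0000]
Step 2: x=[5.7500 9.8125] v=[2.0000 -1.3750]
Step 3: x=[6.3282 9.3594] v=[1.1563 -0.9063]
Step 4: x=[6.0821 9.3985] v=[-0.4922 0.0781]
Step 5: x=[5.1446 9.8585] v=[-1.8751 0.9199]
Step 6: x=[4.0994 10.3900] v=[-2.0905 1.0630]
Step 7: x=[3.6020 10.5989] v=[-0.9949 0.4177]

Answer: 3.6020 10.5989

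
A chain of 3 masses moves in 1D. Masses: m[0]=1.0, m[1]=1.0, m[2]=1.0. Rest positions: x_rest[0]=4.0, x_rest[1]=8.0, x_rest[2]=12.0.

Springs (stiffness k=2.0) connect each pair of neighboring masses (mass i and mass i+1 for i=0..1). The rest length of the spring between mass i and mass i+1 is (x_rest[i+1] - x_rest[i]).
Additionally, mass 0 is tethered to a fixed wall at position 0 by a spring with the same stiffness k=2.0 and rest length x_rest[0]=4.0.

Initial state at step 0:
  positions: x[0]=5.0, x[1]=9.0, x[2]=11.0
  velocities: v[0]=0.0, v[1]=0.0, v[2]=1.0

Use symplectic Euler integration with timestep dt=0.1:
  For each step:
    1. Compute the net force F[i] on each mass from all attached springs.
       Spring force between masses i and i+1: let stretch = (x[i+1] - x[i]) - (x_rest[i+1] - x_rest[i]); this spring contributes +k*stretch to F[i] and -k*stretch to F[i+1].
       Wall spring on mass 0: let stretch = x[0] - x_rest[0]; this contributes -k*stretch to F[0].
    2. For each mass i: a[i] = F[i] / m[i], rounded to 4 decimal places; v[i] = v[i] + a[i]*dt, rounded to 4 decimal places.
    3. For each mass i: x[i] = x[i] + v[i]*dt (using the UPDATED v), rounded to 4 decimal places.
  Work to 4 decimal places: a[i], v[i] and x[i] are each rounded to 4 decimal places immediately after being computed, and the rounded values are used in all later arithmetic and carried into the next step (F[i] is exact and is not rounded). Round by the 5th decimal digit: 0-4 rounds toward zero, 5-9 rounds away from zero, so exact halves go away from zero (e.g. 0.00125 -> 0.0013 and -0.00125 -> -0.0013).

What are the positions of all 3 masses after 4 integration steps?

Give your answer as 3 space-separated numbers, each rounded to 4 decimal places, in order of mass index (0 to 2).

Answer: 4.8005 8.6485 11.7570

Derivation:
Step 0: x=[5.0000 9.0000 11.0000] v=[0.0000 0.0000 1.0000]
Step 1: x=[4.9800 8.9600 11.1400] v=[-0.2000 -0.4000 1.4000]
Step 2: x=[4.9400 8.8840 11.3164] v=[-0.4000 -0.7600 1.7640]
Step 3: x=[4.8801 8.7778 11.5242] v=[-0.5992 -1.0623 2.0775]
Step 4: x=[4.8005 8.6485 11.7570] v=[-0.7957 -1.2926 2.3282]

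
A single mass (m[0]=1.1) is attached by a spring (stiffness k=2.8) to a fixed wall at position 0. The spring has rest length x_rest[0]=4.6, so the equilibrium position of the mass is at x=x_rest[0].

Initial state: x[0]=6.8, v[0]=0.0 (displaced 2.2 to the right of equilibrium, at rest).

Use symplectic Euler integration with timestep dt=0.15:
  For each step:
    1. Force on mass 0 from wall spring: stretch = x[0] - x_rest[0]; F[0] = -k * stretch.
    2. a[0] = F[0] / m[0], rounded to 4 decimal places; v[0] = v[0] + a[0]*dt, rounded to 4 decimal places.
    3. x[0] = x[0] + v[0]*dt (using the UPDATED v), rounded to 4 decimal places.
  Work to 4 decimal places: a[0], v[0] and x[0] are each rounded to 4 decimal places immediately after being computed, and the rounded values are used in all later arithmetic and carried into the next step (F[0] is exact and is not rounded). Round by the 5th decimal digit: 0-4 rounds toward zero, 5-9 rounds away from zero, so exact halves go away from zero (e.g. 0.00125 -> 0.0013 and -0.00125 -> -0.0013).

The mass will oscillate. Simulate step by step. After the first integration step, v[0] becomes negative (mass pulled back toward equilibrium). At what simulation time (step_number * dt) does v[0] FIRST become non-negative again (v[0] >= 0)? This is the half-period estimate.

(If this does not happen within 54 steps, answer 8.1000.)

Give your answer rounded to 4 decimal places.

Step 0: x=[6.8000] v=[0.0000]
Step 1: x=[6.6740] v=[-0.8400]
Step 2: x=[6.4292] v=[-1.6319]
Step 3: x=[6.0797] v=[-2.3303]
Step 4: x=[5.6454] v=[-2.8953]
Step 5: x=[5.1512] v=[-3.2945]
Step 6: x=[4.6255] v=[-3.5050]
Step 7: x=[4.0983] v=[-3.5147]
Step 8: x=[3.5998] v=[-3.3231]
Step 9: x=[3.1586] v=[-2.9412]
Step 10: x=[2.8000] v=[-2.3909]
Step 11: x=[2.5445] v=[-1.7036]
Step 12: x=[2.4067] v=[-0.9188]
Step 13: x=[2.3945] v=[-0.0814]
Step 14: x=[2.5086] v=[0.7607]
First v>=0 after going negative at step 14, time=2.1000

Answer: 2.1000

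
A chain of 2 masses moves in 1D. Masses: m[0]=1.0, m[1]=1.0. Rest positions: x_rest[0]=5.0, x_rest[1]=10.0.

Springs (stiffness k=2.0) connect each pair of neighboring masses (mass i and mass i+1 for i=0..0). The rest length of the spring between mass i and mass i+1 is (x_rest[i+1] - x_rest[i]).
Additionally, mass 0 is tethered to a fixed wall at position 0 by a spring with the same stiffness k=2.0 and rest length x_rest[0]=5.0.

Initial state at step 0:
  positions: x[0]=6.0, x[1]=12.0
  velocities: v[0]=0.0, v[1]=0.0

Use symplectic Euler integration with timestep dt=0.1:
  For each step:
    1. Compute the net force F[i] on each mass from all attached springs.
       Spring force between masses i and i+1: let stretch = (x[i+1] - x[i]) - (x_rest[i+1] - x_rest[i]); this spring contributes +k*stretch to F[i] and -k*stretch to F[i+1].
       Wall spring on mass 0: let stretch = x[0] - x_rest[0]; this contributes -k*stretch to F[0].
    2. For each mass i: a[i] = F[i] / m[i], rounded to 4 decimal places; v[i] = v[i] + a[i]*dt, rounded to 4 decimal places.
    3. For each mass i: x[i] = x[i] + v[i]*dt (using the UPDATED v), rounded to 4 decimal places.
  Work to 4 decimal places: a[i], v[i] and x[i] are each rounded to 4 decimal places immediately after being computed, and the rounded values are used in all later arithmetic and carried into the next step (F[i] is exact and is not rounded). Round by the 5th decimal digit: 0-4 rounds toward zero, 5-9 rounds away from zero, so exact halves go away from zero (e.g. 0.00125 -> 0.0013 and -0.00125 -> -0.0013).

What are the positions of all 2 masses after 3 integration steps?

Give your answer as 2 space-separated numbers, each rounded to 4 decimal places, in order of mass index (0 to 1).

Answer: 5.9980 11.8820

Derivation:
Step 0: x=[6.0000 12.0000] v=[0.0000 0.0000]
Step 1: x=[6.0000 11.9800] v=[0.0000 -0.2000]
Step 2: x=[5.9996 11.9404] v=[-0.0040 -0.3960]
Step 3: x=[5.9980 11.8820] v=[-0.0158 -0.5842]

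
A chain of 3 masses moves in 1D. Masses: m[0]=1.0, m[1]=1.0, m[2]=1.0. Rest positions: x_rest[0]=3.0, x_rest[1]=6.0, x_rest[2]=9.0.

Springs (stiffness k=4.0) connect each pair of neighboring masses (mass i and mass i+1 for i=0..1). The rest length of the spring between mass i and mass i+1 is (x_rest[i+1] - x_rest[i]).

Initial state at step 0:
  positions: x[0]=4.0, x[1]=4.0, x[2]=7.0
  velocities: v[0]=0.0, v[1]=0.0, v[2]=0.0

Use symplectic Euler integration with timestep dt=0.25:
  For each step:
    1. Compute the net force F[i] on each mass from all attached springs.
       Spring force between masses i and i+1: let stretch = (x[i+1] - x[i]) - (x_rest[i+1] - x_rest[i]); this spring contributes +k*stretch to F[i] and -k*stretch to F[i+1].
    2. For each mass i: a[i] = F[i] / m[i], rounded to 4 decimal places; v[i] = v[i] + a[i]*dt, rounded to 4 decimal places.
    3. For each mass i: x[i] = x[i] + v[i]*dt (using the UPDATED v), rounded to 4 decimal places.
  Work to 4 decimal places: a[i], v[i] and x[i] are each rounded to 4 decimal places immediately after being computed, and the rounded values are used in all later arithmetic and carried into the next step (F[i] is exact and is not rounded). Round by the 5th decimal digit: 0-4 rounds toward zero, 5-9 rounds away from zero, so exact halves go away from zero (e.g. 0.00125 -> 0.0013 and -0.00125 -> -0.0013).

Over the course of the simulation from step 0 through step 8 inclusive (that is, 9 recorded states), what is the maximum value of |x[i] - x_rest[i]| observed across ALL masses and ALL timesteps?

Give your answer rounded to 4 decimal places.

Step 0: x=[4.0000 4.0000 7.0000] v=[0.0000 0.0000 0.0000]
Step 1: x=[3.2500 4.7500 7.0000] v=[-3.0000 3.0000 0.0000]
Step 2: x=[2.1250 5.6875 7.1875] v=[-4.5000 3.7500 0.7500]
Step 3: x=[1.1406 6.1094 7.7500] v=[-3.9375 1.6875 2.2500]
Step 4: x=[0.6484 5.6992 8.6524] v=[-1.9687 -1.6407 3.6094]
Step 5: x=[0.6689 4.7646 9.5665] v=[0.0821 -3.7383 3.6562]
Step 6: x=[0.9634 4.0066 10.0301] v=[1.1778 -3.0321 1.8543]
Step 7: x=[1.2687 3.9937 9.7378] v=[1.2210 -0.0518 -1.1692]
Step 8: x=[1.5052 4.7355 8.7595] v=[0.9460 2.9673 -3.9133]
Max displacement = 2.3516

Answer: 2.3516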